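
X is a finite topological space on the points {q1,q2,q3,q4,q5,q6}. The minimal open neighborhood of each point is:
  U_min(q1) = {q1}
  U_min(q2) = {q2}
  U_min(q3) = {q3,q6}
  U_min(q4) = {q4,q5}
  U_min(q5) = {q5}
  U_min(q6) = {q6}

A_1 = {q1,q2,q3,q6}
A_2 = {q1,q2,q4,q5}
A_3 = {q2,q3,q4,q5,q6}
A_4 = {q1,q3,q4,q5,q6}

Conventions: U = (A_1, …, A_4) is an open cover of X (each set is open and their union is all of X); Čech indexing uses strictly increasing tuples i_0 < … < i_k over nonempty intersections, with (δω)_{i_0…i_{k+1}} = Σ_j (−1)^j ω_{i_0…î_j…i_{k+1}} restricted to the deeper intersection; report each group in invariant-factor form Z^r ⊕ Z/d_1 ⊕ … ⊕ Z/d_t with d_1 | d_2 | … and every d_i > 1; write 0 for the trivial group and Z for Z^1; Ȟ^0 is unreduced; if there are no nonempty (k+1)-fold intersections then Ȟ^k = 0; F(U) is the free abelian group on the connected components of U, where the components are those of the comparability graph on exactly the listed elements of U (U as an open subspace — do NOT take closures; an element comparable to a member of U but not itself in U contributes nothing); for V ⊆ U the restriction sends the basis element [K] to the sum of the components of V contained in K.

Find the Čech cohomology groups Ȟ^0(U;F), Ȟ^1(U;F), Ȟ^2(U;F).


Ȟ^0(U;F) ≅ Z^4; Ȟ^1(U;F) ≅ 0; Ȟ^2(U;F) ≅ 0

nonempty overlaps:
  A12={q1,q2} A13={q2,q3,q6} A14={q1,q3,q6} A23={q2,q4,q5} A24={q1,q4,q5} A34={q3,q4,q5,q6}
  A123={q2} A124={q1} A134={q3,q6} A234={q4,q5}
components per intersection:
  A1: {q1} {q2} {q3,q6}
  A2: {q1} {q2} {q4,q5}
  A3: {q2} {q3,q6} {q4,q5}
  A4: {q1} {q3,q6} {q4,q5}
  A12: {q1} {q2}
  A13: {q2} {q3,q6}
  A14: {q1} {q3,q6}
  A23: {q2} {q4,q5}
  A24: {q1} {q4,q5}
  A34: {q3,q6} {q4,q5}
  A123: {q2}
  A124: {q1}
  A134: {q3,q6}
  A234: {q4,q5}
C dims 12,12,4; δ0: rk 8, SNF 1^8; δ1: rk 4, SNF 1^4
degree 0: 12−8−0 = 4 → Ȟ^0 ≅ Z^4
degree 1: 12−4−8 = 0 → Ȟ^1 ≅ 0
degree 2: 4−0−4 = 0 → Ȟ^2 ≅ 0


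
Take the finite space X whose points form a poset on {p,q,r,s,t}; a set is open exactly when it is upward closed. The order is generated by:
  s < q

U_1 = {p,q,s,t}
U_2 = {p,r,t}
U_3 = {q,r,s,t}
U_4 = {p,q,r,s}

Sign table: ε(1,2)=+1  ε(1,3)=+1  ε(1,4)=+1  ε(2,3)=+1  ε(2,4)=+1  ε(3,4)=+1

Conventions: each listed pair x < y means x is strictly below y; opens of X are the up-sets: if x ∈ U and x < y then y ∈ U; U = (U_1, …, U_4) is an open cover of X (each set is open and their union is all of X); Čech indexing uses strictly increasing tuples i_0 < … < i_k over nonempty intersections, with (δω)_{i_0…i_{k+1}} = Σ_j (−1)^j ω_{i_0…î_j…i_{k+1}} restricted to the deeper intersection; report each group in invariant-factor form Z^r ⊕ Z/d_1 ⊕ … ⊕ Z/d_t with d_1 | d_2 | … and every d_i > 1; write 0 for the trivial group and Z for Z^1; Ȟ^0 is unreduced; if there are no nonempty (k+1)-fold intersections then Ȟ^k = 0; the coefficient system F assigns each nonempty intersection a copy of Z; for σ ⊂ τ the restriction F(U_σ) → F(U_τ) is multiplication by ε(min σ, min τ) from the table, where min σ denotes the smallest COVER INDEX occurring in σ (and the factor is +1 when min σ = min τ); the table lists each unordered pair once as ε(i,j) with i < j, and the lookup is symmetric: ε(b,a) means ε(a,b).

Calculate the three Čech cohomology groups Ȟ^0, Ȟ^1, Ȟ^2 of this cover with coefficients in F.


Ȟ^0 ≅ Z,  Ȟ^1 ≅ 0,  Ȟ^2 ≅ Z

nonempty intersections:
  U12={p,t} U13={q,s,t} U14={p,q,s} U23={r,t} U24={p,r} U34={q,r,s}
  U123={t} U124={p} U134={q,s} U234={r}
C dims 4,6,4; δ0: rk 3, SNF 1^3; δ1: rk 3, SNF 1^3
Ȟ^0: (4−3)−0=1 ⇒ Z
Ȟ^1: (6−3)−3=0 ⇒ 0
Ȟ^2: (4−0)−3=1 ⇒ Z


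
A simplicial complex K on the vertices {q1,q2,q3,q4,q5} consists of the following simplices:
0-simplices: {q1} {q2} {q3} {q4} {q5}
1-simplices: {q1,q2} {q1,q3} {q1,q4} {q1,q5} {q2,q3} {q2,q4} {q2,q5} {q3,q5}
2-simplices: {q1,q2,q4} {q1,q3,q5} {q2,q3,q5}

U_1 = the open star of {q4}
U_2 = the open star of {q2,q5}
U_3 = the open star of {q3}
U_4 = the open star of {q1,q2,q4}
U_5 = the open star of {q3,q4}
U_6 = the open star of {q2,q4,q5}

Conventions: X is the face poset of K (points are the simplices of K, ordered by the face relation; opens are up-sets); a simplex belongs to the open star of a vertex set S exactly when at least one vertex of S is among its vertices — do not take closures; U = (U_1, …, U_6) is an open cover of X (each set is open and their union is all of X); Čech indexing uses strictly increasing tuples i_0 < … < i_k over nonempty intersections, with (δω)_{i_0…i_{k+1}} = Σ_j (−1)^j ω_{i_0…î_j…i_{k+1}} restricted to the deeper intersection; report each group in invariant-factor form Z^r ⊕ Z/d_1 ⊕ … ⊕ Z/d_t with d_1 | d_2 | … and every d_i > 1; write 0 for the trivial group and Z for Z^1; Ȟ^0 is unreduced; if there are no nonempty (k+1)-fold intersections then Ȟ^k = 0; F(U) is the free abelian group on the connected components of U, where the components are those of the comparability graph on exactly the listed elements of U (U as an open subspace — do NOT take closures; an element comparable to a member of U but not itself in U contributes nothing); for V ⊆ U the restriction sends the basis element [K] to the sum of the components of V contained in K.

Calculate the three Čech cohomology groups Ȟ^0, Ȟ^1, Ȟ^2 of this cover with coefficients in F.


nerve simplices:
  U1={{q4},{q1,q4},{q2,q4},{q1,q2,q4}} U2={{q2},{q5},{q1,q2},{q1,q5},{q2,q3},{q2,q4},{q2,q5},{q3,q5},{q1,q2,q4},{q1,q3,q5},{q2,q3,q5}} U3={{q3},{q1,q3},{q2,q3},{q3,q5},{q1,q3,q5},{q2,q3,q5}} U4={{q1},{q2},{q4},{q1,q2},{q1,q3},{q1,q4},{q1,q5},{q2,q3},{q2,q4},{q2,q5},{q1,q2,q4},{q1,q3,q5},{q2,q3,q5}} U5={{q3},{q4},{q1,q3},{q1,q4},{q2,q3},{q2,q4},{q3,q5},{q1,q2,q4},{q1,q3,q5},{q2,q3,q5}} U6={{q2},{q4},{q5},{q1,q2},{q1,q4},{q1,q5},{q2,q3},{q2,q4},{q2,q5},{q3,q5},{q1,q2,q4},{q1,q3,q5},{q2,q3,q5}}
  U12={{q2,q4},{q1,q2,q4}} U14={{q4},{q1,q4},{q2,q4},{q1,q2,q4}} U15={{q4},{q1,q4},{q2,q4},{q1,q2,q4}} U16={{q4},{q1,q4},{q2,q4},{q1,q2,q4}} U23={{q2,q3},{q3,q5},{q1,q3,q5},{q2,q3,q5}} U24={{q2},{q1,q2},{q1,q5},{q2,q3},{q2,q4},{q2,q5},{q1,q2,q4},{q1,q3,q5},{q2,q3,q5}} U25={{q2,q3},{q2,q4},{q3,q5},{q1,q2,q4},{q1,q3,q5},{q2,q3,q5}} U26={{q2},{q5},{q1,q2},{q1,q5},{q2,q3},{q2,q4},{q2,q5},{q3,q5},{q1,q2,q4},{q1,q3,q5},{q2,q3,q5}} U34={{q1,q3},{q2,q3},{q1,q3,q5},{q2,q3,q5}} U35={{q3},{q1,q3},{q2,q3},{q3,q5},{q1,q3,q5},{q2,q3,q5}} U36={{q2,q3},{q3,q5},{q1,q3,q5},{q2,q3,q5}} U45={{q4},{q1,q3},{q1,q4},{q2,q3},{q2,q4},{q1,q2,q4},{q1,q3,q5},{q2,q3,q5}} U46={{q2},{q4},{q1,q2},{q1,q4},{q1,q5},{q2,q3},{q2,q4},{q2,q5},{q1,q2,q4},{q1,q3,q5},{q2,q3,q5}} U56={{q4},{q1,q4},{q2,q3},{q2,q4},{q3,q5},{q1,q2,q4},{q1,q3,q5},{q2,q3,q5}}
  U124={{q2,q4},{q1,q2,q4}} U125={{q2,q4},{q1,q2,q4}} U126={{q2,q4},{q1,q2,q4}} U145={{q4},{q1,q4},{q2,q4},{q1,q2,q4}} U146={{q4},{q1,q4},{q2,q4},{q1,q2,q4}} U156={{q4},{q1,q4},{q2,q4},{q1,q2,q4}} U234={{q2,q3},{q1,q3,q5},{q2,q3,q5}} U235={{q2,q3},{q3,q5},{q1,q3,q5},{q2,q3,q5}} U236={{q2,q3},{q3,q5},{q1,q3,q5},{q2,q3,q5}} U245={{q2,q3},{q2,q4},{q1,q2,q4},{q1,q3,q5},{q2,q3,q5}} U246={{q2},{q1,q2},{q1,q5},{q2,q3},{q2,q4},{q2,q5},{q1,q2,q4},{q1,q3,q5},{q2,q3,q5}} U256={{q2,q3},{q2,q4},{q3,q5},{q1,q2,q4},{q1,q3,q5},{q2,q3,q5}} U345={{q1,q3},{q2,q3},{q1,q3,q5},{q2,q3,q5}} U346={{q2,q3},{q1,q3,q5},{q2,q3,q5}} U356={{q2,q3},{q3,q5},{q1,q3,q5},{q2,q3,q5}} U456={{q4},{q1,q4},{q2,q3},{q2,q4},{q1,q2,q4},{q1,q3,q5},{q2,q3,q5}}
  U1245={{q2,q4},{q1,q2,q4}} U1246={{q2,q4},{q1,q2,q4}} U1256={{q2,q4},{q1,q2,q4}} U1456={{q4},{q1,q4},{q2,q4},{q1,q2,q4}} U2345={{q2,q3},{q1,q3,q5},{q2,q3,q5}} U2346={{q2,q3},{q1,q3,q5},{q2,q3,q5}} U2356={{q2,q3},{q3,q5},{q1,q3,q5},{q2,q3,q5}} U2456={{q2,q3},{q2,q4},{q1,q2,q4},{q1,q3,q5},{q2,q3,q5}} U3456={{q2,q3},{q1,q3,q5},{q2,q3,q5}}
  U12456={{q2,q4},{q1,q2,q4}} U23456={{q2,q3},{q1,q3,q5},{q2,q3,q5}}
components per intersection:
  U1: {{q4},{q1,q4},{q2,q4},{q1,q2,q4}}
  U2: {{q2},{q5},{q1,q2},{q1,q5},{q2,q3},{q2,q4},{q2,q5},{q3,q5},{q1,q2,q4},{q1,q3,q5},{q2,q3,q5}}
  U3: {{q3},{q1,q3},{q2,q3},{q3,q5},{q1,q3,q5},{q2,q3,q5}}
  U4: {{q1},{q2},{q4},{q1,q2},{q1,q3},{q1,q4},{q1,q5},{q2,q3},{q2,q4},{q2,q5},{q1,q2,q4},{q1,q3,q5},{q2,q3,q5}}
  U5: {{q3},{q1,q3},{q2,q3},{q3,q5},{q1,q3,q5},{q2,q3,q5}} {{q4},{q1,q4},{q2,q4},{q1,q2,q4}}
  U6: {{q2},{q4},{q5},{q1,q2},{q1,q4},{q1,q5},{q2,q3},{q2,q4},{q2,q5},{q3,q5},{q1,q2,q4},{q1,q3,q5},{q2,q3,q5}}
  U12: {{q2,q4},{q1,q2,q4}}
  U14: {{q4},{q1,q4},{q2,q4},{q1,q2,q4}}
  U15: {{q4},{q1,q4},{q2,q4},{q1,q2,q4}}
  U16: {{q4},{q1,q4},{q2,q4},{q1,q2,q4}}
  U23: {{q2,q3},{q3,q5},{q1,q3,q5},{q2,q3,q5}}
  U24: {{q2},{q1,q2},{q2,q3},{q2,q4},{q2,q5},{q1,q2,q4},{q2,q3,q5}} {{q1,q5},{q1,q3,q5}}
  U25: {{q2,q3},{q3,q5},{q1,q3,q5},{q2,q3,q5}} {{q2,q4},{q1,q2,q4}}
  U26: {{q2},{q5},{q1,q2},{q1,q5},{q2,q3},{q2,q4},{q2,q5},{q3,q5},{q1,q2,q4},{q1,q3,q5},{q2,q3,q5}}
  U34: {{q1,q3},{q1,q3,q5}} {{q2,q3},{q2,q3,q5}}
  U35: {{q3},{q1,q3},{q2,q3},{q3,q5},{q1,q3,q5},{q2,q3,q5}}
  U36: {{q2,q3},{q3,q5},{q1,q3,q5},{q2,q3,q5}}
  U45: {{q4},{q1,q4},{q2,q4},{q1,q2,q4}} {{q1,q3},{q1,q3,q5}} {{q2,q3},{q2,q3,q5}}
  U46: {{q2},{q4},{q1,q2},{q1,q4},{q2,q3},{q2,q4},{q2,q5},{q1,q2,q4},{q2,q3,q5}} {{q1,q5},{q1,q3,q5}}
  U56: {{q4},{q1,q4},{q2,q4},{q1,q2,q4}} {{q2,q3},{q3,q5},{q1,q3,q5},{q2,q3,q5}}
  U124: {{q2,q4},{q1,q2,q4}}
  U125: {{q2,q4},{q1,q2,q4}}
  U126: {{q2,q4},{q1,q2,q4}}
  U145: {{q4},{q1,q4},{q2,q4},{q1,q2,q4}}
  U146: {{q4},{q1,q4},{q2,q4},{q1,q2,q4}}
  U156: {{q4},{q1,q4},{q2,q4},{q1,q2,q4}}
  U234: {{q2,q3},{q2,q3,q5}} {{q1,q3,q5}}
  U235: {{q2,q3},{q3,q5},{q1,q3,q5},{q2,q3,q5}}
  U236: {{q2,q3},{q3,q5},{q1,q3,q5},{q2,q3,q5}}
  U245: {{q2,q3},{q2,q3,q5}} {{q2,q4},{q1,q2,q4}} {{q1,q3,q5}}
  U246: {{q2},{q1,q2},{q2,q3},{q2,q4},{q2,q5},{q1,q2,q4},{q2,q3,q5}} {{q1,q5},{q1,q3,q5}}
  U256: {{q2,q3},{q3,q5},{q1,q3,q5},{q2,q3,q5}} {{q2,q4},{q1,q2,q4}}
  U345: {{q1,q3},{q1,q3,q5}} {{q2,q3},{q2,q3,q5}}
  U346: {{q2,q3},{q2,q3,q5}} {{q1,q3,q5}}
  U356: {{q2,q3},{q3,q5},{q1,q3,q5},{q2,q3,q5}}
  U456: {{q4},{q1,q4},{q2,q4},{q1,q2,q4}} {{q2,q3},{q2,q3,q5}} {{q1,q3,q5}}
  U1245: {{q2,q4},{q1,q2,q4}}
  U1246: {{q2,q4},{q1,q2,q4}}
  U1256: {{q2,q4},{q1,q2,q4}}
  U1456: {{q4},{q1,q4},{q2,q4},{q1,q2,q4}}
  U2345: {{q2,q3},{q2,q3,q5}} {{q1,q3,q5}}
  U2346: {{q2,q3},{q2,q3,q5}} {{q1,q3,q5}}
  U2356: {{q2,q3},{q3,q5},{q1,q3,q5},{q2,q3,q5}}
  U2456: {{q2,q3},{q2,q3,q5}} {{q2,q4},{q1,q2,q4}} {{q1,q3,q5}}
  U3456: {{q2,q3},{q2,q3,q5}} {{q1,q3,q5}}
  U12456: {{q2,q4},{q1,q2,q4}}
  U23456: {{q2,q3},{q2,q3,q5}} {{q1,q3,q5}}
C dims 7,21,25,14; δ0: rk 6, SNF 1^6; δ1: rk 14, SNF 1^14; δ2: rk 11, SNF 1^11
degree 0: 7−6−0 = 1 → Ȟ^0 ≅ Z
degree 1: 21−14−6 = 1 → Ȟ^1 ≅ Z
degree 2: 25−11−14 = 0 → Ȟ^2 ≅ 0

Ȟ^0 ≅ Z,  Ȟ^1 ≅ Z,  Ȟ^2 ≅ 0


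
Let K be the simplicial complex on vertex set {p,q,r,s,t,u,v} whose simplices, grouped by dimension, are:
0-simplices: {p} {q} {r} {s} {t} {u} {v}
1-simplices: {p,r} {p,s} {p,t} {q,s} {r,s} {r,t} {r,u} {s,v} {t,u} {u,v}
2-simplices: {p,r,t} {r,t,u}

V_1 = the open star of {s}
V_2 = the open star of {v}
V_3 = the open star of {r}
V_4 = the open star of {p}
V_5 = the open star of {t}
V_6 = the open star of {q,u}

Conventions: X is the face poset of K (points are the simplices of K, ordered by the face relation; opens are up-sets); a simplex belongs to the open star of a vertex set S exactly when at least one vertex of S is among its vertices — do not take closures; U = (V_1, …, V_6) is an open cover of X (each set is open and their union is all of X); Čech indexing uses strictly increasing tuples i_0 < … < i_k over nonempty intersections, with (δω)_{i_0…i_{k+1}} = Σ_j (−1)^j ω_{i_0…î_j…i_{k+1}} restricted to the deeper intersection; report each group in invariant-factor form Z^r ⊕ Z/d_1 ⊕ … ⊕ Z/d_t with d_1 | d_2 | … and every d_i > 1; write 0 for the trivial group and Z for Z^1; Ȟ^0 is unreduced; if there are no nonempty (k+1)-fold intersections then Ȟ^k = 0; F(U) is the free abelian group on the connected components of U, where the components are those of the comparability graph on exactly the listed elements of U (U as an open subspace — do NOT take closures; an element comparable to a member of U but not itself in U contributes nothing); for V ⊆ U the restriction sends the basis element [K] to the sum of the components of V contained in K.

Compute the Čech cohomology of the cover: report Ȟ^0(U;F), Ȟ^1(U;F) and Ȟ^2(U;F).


nonempty intersections:
  V1={{s},{p,s},{q,s},{r,s},{s,v}} V2={{v},{s,v},{u,v}} V3={{r},{p,r},{r,s},{r,t},{r,u},{p,r,t},{r,t,u}} V4={{p},{p,r},{p,s},{p,t},{p,r,t}} V5={{t},{p,t},{r,t},{t,u},{p,r,t},{r,t,u}} V6={{q},{u},{q,s},{r,u},{t,u},{u,v},{r,t,u}}
  V12={{s,v}} V13={{r,s}} V14={{p,s}} V16={{q,s}} V26={{u,v}} V34={{p,r},{p,r,t}} V35={{r,t},{p,r,t},{r,t,u}} V36={{r,u},{r,t,u}} V45={{p,t},{p,r,t}} V56={{t,u},{r,t,u}}
  V345={{p,r,t}} V356={{r,t,u}}
components per intersection:
  V1: {{s},{p,s},{q,s},{r,s},{s,v}}
  V2: {{v},{s,v},{u,v}}
  V3: {{r},{p,r},{r,s},{r,t},{r,u},{p,r,t},{r,t,u}}
  V4: {{p},{p,r},{p,s},{p,t},{p,r,t}}
  V5: {{t},{p,t},{r,t},{t,u},{p,r,t},{r,t,u}}
  V6: {{q},{q,s}} {{u},{r,u},{t,u},{u,v},{r,t,u}}
  V12: {{s,v}}
  V13: {{r,s}}
  V14: {{p,s}}
  V16: {{q,s}}
  V26: {{u,v}}
  V34: {{p,r},{p,r,t}}
  V35: {{r,t},{p,r,t},{r,t,u}}
  V36: {{r,u},{r,t,u}}
  V45: {{p,t},{p,r,t}}
  V56: {{t,u},{r,t,u}}
  V345: {{p,r,t}}
  V356: {{r,t,u}}
C dims 7,10,2; δ0: rk 6, SNF 1^6; δ1: rk 2, SNF 1^2
Ȟ^0: (7−6)−0=1 ⇒ Z
Ȟ^1: (10−2)−6=2 ⇒ Z^2
Ȟ^2: (2−0)−2=0 ⇒ 0

Ȟ^0(U;F) ≅ Z, Ȟ^1(U;F) ≅ Z^2, Ȟ^2(U;F) ≅ 0


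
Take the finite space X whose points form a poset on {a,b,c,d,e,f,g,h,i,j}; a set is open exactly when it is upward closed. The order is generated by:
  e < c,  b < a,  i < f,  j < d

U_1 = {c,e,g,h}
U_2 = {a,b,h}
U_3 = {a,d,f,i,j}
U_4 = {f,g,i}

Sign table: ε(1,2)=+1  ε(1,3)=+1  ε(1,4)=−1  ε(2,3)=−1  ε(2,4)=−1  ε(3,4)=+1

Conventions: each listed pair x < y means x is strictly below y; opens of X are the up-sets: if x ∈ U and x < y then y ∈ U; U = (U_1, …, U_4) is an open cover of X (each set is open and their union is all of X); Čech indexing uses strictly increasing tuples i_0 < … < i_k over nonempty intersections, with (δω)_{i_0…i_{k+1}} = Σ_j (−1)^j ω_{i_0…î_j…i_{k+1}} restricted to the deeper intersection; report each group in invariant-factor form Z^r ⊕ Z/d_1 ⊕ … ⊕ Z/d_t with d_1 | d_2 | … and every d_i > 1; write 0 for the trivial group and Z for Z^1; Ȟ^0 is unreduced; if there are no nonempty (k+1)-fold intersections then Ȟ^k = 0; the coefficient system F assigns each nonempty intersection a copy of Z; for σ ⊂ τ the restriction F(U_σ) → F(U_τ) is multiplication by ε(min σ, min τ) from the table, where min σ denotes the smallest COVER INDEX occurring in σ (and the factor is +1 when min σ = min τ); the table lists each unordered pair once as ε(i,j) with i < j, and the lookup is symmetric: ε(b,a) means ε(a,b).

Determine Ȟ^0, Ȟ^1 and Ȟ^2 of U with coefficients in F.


nerve simplices:
  U12={h} U14={g} U23={a} U34={f,i}
C dims 4,4; δ0: rk 3, SNF 1^3
degree 0: 4−3−0 = 1 → Ȟ^0 ≅ Z
degree 1: 4−0−3 = 1 → Ȟ^1 ≅ Z
degree 2: 0−0−0 = 0 → Ȟ^2 ≅ 0

Ȟ^0(U;F) ≅ Z, Ȟ^1(U;F) ≅ Z, Ȟ^2(U;F) ≅ 0


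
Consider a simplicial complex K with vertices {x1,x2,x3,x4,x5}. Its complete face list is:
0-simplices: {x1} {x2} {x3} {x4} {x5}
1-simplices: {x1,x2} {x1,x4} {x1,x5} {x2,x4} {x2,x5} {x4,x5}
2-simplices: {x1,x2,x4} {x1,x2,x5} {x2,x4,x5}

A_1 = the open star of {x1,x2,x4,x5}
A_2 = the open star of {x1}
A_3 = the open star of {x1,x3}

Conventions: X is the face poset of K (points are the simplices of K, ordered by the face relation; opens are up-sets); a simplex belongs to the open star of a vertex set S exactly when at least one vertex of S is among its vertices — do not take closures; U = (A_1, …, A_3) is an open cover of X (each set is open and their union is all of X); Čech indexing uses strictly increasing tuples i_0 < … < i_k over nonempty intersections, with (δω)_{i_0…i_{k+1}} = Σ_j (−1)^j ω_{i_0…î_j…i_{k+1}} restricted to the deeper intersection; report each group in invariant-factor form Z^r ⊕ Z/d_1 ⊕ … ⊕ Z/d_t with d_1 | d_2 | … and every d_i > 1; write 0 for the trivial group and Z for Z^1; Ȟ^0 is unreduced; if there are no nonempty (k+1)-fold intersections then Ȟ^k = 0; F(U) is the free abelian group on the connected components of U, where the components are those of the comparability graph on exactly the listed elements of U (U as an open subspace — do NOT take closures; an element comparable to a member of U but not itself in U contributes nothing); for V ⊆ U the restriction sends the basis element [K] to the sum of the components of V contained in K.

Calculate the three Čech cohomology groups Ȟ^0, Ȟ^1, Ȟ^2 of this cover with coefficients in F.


Ȟ^0 = Z^2, Ȟ^1 = 0 and Ȟ^2 = 0

nerve simplices:
  A1={{x1},{x2},{x4},{x5},{x1,x2},{x1,x4},{x1,x5},{x2,x4},{x2,x5},{x4,x5},{x1,x2,x4},{x1,x2,x5},{x2,x4,x5}} A2={{x1},{x1,x2},{x1,x4},{x1,x5},{x1,x2,x4},{x1,x2,x5}} A3={{x1},{x3},{x1,x2},{x1,x4},{x1,x5},{x1,x2,x4},{x1,x2,x5}}
  A12={{x1},{x1,x2},{x1,x4},{x1,x5},{x1,x2,x4},{x1,x2,x5}} A13={{x1},{x1,x2},{x1,x4},{x1,x5},{x1,x2,x4},{x1,x2,x5}} A23={{x1},{x1,x2},{x1,x4},{x1,x5},{x1,x2,x4},{x1,x2,x5}}
  A123={{x1},{x1,x2},{x1,x4},{x1,x5},{x1,x2,x4},{x1,x2,x5}}
components per intersection:
  A1: {{x1},{x2},{x4},{x5},{x1,x2},{x1,x4},{x1,x5},{x2,x4},{x2,x5},{x4,x5},{x1,x2,x4},{x1,x2,x5},{x2,x4,x5}}
  A2: {{x1},{x1,x2},{x1,x4},{x1,x5},{x1,x2,x4},{x1,x2,x5}}
  A3: {{x1},{x1,x2},{x1,x4},{x1,x5},{x1,x2,x4},{x1,x2,x5}} {{x3}}
  A12: {{x1},{x1,x2},{x1,x4},{x1,x5},{x1,x2,x4},{x1,x2,x5}}
  A13: {{x1},{x1,x2},{x1,x4},{x1,x5},{x1,x2,x4},{x1,x2,x5}}
  A23: {{x1},{x1,x2},{x1,x4},{x1,x5},{x1,x2,x4},{x1,x2,x5}}
  A123: {{x1},{x1,x2},{x1,x4},{x1,x5},{x1,x2,x4},{x1,x2,x5}}
C dims 4,3,1; δ0: rk 2, SNF 1^2; δ1: rk 1, SNF 1^1
degree 0: 4−2−0 = 2 → Ȟ^0 ≅ Z^2
degree 1: 3−1−2 = 0 → Ȟ^1 ≅ 0
degree 2: 1−0−1 = 0 → Ȟ^2 ≅ 0


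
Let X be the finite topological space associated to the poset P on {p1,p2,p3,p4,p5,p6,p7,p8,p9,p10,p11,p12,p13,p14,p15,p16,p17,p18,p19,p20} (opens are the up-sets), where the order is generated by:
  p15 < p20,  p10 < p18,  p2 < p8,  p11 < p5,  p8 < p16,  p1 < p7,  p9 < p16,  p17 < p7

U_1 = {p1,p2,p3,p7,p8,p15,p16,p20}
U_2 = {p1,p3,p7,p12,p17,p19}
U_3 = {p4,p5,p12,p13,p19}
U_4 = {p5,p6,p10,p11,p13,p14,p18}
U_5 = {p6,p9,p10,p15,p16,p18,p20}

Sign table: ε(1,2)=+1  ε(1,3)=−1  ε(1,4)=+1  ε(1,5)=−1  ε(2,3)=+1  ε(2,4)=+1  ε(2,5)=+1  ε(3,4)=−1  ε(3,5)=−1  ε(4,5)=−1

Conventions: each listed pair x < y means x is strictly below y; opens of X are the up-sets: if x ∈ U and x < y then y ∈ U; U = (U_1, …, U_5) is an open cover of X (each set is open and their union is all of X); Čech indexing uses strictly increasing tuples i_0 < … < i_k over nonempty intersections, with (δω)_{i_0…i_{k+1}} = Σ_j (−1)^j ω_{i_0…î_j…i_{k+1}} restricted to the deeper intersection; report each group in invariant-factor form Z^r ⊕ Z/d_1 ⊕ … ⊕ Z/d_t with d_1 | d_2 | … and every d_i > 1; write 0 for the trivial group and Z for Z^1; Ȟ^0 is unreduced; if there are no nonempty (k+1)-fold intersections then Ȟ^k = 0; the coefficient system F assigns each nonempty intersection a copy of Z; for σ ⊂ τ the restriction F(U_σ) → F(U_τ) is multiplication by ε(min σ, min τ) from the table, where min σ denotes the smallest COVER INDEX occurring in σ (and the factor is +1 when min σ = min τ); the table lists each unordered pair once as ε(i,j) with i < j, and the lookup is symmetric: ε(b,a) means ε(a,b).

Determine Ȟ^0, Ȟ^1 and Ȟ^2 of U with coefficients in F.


Ȟ^0(U;F) ≅ 0, Ȟ^1(U;F) ≅ Z/2, Ȟ^2(U;F) ≅ 0

cover nerve:
  U12={p1,p3,p7} U15={p15,p16,p20} U23={p12,p19} U34={p5,p13} U45={p6,p10,p18}
C dims 5,5; δ0: rk 5, SNF 1^4·2
Ȟ^0: (5−5)−0=0 ⇒ 0
Ȟ^1: (5−0)−5=0 plus torsion [2] ⇒ Z/2
Ȟ^2: (0−0)−0=0 ⇒ 0


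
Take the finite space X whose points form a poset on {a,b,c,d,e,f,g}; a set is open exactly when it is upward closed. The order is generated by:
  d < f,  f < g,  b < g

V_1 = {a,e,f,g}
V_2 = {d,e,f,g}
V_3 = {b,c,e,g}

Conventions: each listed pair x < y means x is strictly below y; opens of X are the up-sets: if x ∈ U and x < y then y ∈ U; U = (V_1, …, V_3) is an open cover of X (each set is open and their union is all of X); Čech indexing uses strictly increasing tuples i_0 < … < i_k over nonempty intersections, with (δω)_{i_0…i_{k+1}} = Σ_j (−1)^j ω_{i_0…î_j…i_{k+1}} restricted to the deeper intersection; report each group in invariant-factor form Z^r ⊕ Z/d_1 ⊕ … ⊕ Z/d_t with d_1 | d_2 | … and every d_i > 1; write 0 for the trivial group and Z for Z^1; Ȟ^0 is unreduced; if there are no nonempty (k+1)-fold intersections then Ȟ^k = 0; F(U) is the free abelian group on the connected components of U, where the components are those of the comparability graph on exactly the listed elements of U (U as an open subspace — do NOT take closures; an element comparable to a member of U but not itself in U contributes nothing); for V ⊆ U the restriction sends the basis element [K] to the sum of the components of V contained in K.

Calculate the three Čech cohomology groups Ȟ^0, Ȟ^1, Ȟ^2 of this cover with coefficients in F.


nerve of the cover:
  V12={e,f,g} V13={e,g} V23={e,g}
  V123={e,g}
components per intersection:
  V1: {a} {e} {f,g}
  V2: {d,f,g} {e}
  V3: {b,g} {c} {e}
  V12: {e} {f,g}
  V13: {e} {g}
  V23: {e} {g}
  V123: {e} {g}
C dims 8,6,2; δ0: rk 4, SNF 1^4; δ1: rk 2, SNF 1^2
Ȟ^0 = (8 − 4) − 0 = 4, so Ȟ^0 ≅ Z^4
Ȟ^1 = (6 − 2) − 4 = 0, so Ȟ^1 ≅ 0
Ȟ^2 = (2 − 0) − 2 = 0, so Ȟ^2 ≅ 0

Ȟ^0(U;F) ≅ Z^4, Ȟ^1(U;F) ≅ 0 and Ȟ^2(U;F) ≅ 0


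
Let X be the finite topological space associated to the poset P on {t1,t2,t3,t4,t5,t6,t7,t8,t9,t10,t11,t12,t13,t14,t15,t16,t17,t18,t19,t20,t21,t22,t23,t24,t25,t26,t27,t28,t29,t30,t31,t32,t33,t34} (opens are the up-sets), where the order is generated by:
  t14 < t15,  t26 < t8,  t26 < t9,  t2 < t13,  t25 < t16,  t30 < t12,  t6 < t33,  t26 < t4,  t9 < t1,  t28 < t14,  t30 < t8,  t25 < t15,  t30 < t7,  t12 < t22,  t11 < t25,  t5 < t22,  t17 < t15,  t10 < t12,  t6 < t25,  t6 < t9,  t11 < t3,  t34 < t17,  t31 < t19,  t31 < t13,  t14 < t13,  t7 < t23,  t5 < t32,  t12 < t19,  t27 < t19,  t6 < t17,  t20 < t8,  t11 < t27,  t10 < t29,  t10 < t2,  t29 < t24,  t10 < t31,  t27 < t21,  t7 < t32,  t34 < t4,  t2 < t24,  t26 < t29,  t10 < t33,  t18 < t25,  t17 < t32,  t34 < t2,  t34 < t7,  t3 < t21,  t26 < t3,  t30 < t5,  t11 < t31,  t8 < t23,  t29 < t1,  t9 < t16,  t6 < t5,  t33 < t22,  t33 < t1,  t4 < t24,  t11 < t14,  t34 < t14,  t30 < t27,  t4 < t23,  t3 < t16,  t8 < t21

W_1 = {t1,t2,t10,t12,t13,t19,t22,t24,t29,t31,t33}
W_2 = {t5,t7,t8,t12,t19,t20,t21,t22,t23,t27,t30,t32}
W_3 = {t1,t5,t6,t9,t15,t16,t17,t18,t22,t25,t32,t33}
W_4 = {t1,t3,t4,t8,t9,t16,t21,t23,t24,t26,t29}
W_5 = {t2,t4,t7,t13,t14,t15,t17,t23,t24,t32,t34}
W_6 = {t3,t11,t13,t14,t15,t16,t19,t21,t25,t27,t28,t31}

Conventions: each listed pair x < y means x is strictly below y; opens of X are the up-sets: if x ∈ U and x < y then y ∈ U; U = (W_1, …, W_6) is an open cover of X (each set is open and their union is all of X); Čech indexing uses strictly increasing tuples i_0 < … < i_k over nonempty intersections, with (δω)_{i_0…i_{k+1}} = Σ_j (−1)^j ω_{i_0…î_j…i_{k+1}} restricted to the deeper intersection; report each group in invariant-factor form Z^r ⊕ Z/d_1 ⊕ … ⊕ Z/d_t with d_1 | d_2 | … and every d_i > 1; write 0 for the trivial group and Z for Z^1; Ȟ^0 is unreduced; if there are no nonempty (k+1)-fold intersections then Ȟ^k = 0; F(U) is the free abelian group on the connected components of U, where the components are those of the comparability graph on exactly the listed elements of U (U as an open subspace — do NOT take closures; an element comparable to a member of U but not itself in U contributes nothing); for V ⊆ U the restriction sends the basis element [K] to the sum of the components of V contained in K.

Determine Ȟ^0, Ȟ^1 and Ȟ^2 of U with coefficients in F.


nerve of the cover:
  W12={t12,t19,t22} W13={t1,t22,t33} W14={t1,t24,t29} W15={t2,t13,t24} W16={t13,t19,t31} W23={t5,t22,t32} W24={t8,t21,t23} W25={t7,t23,t32} W26={t19,t21,t27} W34={t1,t9,t16} W35={t15,t17,t32} W36={t15,t16,t25} W45={t4,t23,t24} W46={t3,t16,t21} W56={t13,t14,t15}
  W123={t22} W126={t19} W134={t1} W145={t24} W156={t13} W235={t32} W245={t23} W246={t21} W346={t16} W356={t15}
components per intersection:
  W1: {t1,t2,t10,t12,t13,t19,t22,t24,t29,t31,t33}
  W2: {t5,t7,t8,t12,t19,t20,t21,t22,t23,t27,t30,t32}
  W3: {t1,t5,t6,t9,t15,t16,t17,t18,t22,t25,t32,t33}
  W4: {t1,t3,t4,t8,t9,t16,t21,t23,t24,t26,t29}
  W5: {t2,t4,t7,t13,t14,t15,t17,t23,t24,t32,t34}
  W6: {t3,t11,t13,t14,t15,t16,t19,t21,t25,t27,t28,t31}
  W12: {t12,t19,t22}
  W13: {t1,t22,t33}
  W14: {t1,t24,t29}
  W15: {t2,t13,t24}
  W16: {t13,t19,t31}
  W23: {t5,t22,t32}
  W24: {t8,t21,t23}
  W25: {t7,t23,t32}
  W26: {t19,t21,t27}
  W34: {t1,t9,t16}
  W35: {t15,t17,t32}
  W36: {t15,t16,t25}
  W45: {t4,t23,t24}
  W46: {t3,t16,t21}
  W56: {t13,t14,t15}
  W123: {t22}
  W126: {t19}
  W134: {t1}
  W145: {t24}
  W156: {t13}
  W235: {t32}
  W245: {t23}
  W246: {t21}
  W346: {t16}
  W356: {t15}
C dims 6,15,10; δ0: rk 5, SNF 1^5; δ1: rk 10, SNF 1^9·2
Ȟ^0 = (6 − 5) − 0 = 1, so Ȟ^0 ≅ Z
Ȟ^1 = (15 − 10) − 5 = 0, so Ȟ^1 ≅ 0
Ȟ^2 = (10 − 0) − 10 = 0 plus torsion [2], so Ȟ^2 ≅ Z/2

Ȟ^0 = Z, Ȟ^1 = 0, Ȟ^2 = Z/2


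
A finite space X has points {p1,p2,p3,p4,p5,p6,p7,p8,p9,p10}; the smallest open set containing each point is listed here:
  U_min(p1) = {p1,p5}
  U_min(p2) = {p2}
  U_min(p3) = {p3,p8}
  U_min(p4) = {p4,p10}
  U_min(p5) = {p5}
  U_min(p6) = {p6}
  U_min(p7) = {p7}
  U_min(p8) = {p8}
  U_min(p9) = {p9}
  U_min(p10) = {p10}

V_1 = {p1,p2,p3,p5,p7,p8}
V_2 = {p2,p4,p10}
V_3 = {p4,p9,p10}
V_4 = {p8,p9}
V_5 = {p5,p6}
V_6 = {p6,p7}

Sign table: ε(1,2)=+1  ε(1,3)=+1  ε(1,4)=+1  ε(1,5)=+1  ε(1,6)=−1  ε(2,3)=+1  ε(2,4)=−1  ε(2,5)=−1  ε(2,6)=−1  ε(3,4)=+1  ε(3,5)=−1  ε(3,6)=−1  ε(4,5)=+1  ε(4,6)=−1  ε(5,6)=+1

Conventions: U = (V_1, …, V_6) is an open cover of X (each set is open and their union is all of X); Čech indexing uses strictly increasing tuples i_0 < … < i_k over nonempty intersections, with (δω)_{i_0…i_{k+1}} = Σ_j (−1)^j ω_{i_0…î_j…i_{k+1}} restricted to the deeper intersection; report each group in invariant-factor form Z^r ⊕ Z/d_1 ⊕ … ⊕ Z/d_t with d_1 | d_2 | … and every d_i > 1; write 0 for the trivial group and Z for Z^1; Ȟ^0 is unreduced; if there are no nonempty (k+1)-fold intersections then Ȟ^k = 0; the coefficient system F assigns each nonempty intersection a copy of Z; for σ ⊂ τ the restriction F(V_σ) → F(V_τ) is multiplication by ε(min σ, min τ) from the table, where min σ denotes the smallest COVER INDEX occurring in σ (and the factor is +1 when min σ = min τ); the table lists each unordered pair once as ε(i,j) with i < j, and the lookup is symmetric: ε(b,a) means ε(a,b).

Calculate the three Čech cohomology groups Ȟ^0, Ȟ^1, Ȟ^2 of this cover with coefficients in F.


nerve of the cover:
  V12={p2} V14={p8} V15={p5} V16={p7} V23={p4,p10} V34={p9} V56={p6}
C dims 6,7; δ0: rk 6, SNF 1^5·2
Ȟ^0 = (6 − 6) − 0 = 0, so Ȟ^0 ≅ 0
Ȟ^1 = (7 − 0) − 6 = 1 plus torsion [2], so Ȟ^1 ≅ Z ⊕ Z/2
Ȟ^2 = (0 − 0) − 0 = 0, so Ȟ^2 ≅ 0

Ȟ^0 = 0, Ȟ^1 = Z ⊕ Z/2 and Ȟ^2 = 0


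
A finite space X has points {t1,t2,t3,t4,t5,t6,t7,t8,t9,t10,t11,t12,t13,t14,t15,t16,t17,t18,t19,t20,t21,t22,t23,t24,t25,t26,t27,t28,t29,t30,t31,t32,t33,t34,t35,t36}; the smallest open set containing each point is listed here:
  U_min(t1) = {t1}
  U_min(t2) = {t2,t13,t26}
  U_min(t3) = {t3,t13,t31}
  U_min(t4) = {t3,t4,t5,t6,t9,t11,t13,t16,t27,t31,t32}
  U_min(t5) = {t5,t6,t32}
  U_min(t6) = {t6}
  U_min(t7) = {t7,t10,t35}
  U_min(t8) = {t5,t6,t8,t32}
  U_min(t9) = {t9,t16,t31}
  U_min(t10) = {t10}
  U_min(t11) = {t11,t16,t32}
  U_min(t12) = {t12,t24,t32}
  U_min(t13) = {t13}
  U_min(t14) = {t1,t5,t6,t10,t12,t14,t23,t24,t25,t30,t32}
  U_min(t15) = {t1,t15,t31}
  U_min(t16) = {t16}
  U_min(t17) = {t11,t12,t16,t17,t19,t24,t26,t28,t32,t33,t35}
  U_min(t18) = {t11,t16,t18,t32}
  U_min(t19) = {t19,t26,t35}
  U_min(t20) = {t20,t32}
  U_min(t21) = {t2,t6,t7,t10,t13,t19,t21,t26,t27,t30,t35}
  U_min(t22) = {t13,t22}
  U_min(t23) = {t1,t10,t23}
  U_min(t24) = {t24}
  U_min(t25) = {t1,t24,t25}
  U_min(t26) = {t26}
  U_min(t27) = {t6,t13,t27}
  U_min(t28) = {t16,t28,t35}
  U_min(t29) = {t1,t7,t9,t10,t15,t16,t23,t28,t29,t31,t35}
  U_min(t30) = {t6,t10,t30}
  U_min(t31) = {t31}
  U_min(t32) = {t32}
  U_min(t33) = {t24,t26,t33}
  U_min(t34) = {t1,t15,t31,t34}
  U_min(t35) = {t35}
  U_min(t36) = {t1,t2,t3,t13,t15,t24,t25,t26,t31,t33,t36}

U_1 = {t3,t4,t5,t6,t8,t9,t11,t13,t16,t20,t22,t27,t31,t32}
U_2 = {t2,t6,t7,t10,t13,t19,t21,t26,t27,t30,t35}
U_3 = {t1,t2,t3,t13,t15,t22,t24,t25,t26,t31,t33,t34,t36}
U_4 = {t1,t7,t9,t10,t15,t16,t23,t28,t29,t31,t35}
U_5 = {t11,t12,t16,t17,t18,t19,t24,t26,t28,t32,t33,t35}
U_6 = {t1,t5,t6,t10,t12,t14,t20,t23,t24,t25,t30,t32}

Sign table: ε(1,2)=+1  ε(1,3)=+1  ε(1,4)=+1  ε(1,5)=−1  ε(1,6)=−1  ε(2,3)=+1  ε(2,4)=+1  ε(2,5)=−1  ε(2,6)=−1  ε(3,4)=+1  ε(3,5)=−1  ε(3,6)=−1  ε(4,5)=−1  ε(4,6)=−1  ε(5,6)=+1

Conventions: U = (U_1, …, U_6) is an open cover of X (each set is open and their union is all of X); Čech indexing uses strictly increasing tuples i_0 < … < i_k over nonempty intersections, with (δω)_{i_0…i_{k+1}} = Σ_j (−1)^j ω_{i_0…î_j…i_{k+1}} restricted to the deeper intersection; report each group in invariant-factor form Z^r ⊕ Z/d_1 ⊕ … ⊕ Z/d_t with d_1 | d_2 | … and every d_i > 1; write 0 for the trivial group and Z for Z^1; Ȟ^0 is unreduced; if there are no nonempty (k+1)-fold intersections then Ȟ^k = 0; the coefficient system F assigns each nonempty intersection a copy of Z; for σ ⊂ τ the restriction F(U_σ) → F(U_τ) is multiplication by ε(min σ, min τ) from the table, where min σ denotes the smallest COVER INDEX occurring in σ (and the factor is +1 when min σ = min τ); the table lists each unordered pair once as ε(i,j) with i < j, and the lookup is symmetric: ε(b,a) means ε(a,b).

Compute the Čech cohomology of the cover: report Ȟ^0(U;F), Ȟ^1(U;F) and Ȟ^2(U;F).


cover nerve:
  U12={t6,t13,t27} U13={t3,t13,t22,t31} U14={t9,t16,t31} U15={t11,t16,t32} U16={t5,t6,t20,t32} U23={t2,t13,t26} U24={t7,t10,t35} U25={t19,t26,t35} U26={t6,t10,t30} U34={t1,t15,t31} U35={t24,t26,t33} U36={t1,t24,t25} U45={t16,t28,t35} U46={t1,t10,t23} U56={t12,t24,t32}
  U123={t13} U126={t6} U134={t31} U145={t16} U156={t32} U235={t26} U245={t35} U246={t10} U346={t1} U356={t24}
C dims 6,15,10; δ0: rk 5, SNF 1^5; δ1: rk 10, SNF 1^9·2
Ȟ^0: (6−5)−0=1 ⇒ Z
Ȟ^1: (15−10)−5=0 ⇒ 0
Ȟ^2: (10−0)−10=0 plus torsion [2] ⇒ Z/2

Ȟ^0 ≅ Z; Ȟ^1 ≅ 0; Ȟ^2 ≅ Z/2


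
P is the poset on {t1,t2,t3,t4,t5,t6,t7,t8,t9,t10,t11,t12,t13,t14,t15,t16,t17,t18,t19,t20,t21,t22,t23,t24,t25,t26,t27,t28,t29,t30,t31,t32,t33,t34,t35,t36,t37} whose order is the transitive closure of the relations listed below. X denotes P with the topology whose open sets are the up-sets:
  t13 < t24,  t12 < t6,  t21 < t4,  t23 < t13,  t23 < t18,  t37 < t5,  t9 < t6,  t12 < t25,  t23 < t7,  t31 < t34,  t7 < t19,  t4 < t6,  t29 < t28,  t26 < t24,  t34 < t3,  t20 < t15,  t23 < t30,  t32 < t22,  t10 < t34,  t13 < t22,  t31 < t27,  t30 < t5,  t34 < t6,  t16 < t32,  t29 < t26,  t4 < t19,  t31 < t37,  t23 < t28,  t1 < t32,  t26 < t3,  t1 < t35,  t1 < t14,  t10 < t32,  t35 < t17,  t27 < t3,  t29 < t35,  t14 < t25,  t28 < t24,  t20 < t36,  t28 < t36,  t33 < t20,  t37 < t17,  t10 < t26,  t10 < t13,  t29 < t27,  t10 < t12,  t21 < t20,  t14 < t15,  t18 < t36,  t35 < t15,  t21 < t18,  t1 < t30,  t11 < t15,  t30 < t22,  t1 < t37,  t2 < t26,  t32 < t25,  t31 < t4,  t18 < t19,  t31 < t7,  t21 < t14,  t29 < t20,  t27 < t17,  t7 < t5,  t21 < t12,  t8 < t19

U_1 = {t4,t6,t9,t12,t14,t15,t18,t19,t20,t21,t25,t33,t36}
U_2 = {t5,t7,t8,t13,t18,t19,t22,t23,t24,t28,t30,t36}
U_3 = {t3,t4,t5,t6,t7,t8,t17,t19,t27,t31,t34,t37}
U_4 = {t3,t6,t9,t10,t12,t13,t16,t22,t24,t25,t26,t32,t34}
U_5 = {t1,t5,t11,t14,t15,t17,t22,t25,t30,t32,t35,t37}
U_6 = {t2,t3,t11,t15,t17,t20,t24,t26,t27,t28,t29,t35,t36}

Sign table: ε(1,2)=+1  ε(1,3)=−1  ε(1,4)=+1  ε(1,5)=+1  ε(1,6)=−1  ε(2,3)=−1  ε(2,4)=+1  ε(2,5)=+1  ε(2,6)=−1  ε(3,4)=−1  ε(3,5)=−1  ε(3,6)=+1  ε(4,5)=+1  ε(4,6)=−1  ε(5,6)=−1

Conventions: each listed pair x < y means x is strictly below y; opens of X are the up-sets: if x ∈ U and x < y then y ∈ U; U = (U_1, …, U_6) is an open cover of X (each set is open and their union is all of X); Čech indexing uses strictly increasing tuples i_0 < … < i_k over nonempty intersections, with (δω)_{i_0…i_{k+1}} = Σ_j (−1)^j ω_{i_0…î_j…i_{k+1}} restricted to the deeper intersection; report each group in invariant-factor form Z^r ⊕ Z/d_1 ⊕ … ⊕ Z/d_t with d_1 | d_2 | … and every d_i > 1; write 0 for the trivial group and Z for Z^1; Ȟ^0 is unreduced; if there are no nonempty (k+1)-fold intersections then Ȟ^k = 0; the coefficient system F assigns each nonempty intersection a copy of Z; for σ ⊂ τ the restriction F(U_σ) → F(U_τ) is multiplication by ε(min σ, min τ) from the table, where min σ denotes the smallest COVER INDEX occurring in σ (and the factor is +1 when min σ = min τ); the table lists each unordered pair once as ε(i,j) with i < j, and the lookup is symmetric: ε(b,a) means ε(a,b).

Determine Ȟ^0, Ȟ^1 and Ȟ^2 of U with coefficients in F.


Ȟ^0(U;F) ≅ Z; Ȟ^1(U;F) ≅ 0; Ȟ^2(U;F) ≅ Z/2

cover nerve:
  U12={t18,t19,t36} U13={t4,t6,t19} U14={t6,t9,t12,t25} U15={t14,t15,t25} U16={t15,t20,t36} U23={t5,t7,t8,t19} U24={t13,t22,t24} U25={t5,t22,t30} U26={t24,t28,t36} U34={t3,t6,t34} U35={t5,t17,t37} U36={t3,t17,t27} U45={t22,t25,t32} U46={t3,t24,t26} U56={t11,t15,t17,t35}
  U123={t19} U126={t36} U134={t6} U145={t25} U156={t15} U235={t5} U245={t22} U246={t24} U346={t3} U356={t17}
C dims 6,15,10; δ0: rk 5, SNF 1^5; δ1: rk 10, SNF 1^9·2
Ȟ^0: (6−5)−0=1 ⇒ Z
Ȟ^1: (15−10)−5=0 ⇒ 0
Ȟ^2: (10−0)−10=0 plus torsion [2] ⇒ Z/2


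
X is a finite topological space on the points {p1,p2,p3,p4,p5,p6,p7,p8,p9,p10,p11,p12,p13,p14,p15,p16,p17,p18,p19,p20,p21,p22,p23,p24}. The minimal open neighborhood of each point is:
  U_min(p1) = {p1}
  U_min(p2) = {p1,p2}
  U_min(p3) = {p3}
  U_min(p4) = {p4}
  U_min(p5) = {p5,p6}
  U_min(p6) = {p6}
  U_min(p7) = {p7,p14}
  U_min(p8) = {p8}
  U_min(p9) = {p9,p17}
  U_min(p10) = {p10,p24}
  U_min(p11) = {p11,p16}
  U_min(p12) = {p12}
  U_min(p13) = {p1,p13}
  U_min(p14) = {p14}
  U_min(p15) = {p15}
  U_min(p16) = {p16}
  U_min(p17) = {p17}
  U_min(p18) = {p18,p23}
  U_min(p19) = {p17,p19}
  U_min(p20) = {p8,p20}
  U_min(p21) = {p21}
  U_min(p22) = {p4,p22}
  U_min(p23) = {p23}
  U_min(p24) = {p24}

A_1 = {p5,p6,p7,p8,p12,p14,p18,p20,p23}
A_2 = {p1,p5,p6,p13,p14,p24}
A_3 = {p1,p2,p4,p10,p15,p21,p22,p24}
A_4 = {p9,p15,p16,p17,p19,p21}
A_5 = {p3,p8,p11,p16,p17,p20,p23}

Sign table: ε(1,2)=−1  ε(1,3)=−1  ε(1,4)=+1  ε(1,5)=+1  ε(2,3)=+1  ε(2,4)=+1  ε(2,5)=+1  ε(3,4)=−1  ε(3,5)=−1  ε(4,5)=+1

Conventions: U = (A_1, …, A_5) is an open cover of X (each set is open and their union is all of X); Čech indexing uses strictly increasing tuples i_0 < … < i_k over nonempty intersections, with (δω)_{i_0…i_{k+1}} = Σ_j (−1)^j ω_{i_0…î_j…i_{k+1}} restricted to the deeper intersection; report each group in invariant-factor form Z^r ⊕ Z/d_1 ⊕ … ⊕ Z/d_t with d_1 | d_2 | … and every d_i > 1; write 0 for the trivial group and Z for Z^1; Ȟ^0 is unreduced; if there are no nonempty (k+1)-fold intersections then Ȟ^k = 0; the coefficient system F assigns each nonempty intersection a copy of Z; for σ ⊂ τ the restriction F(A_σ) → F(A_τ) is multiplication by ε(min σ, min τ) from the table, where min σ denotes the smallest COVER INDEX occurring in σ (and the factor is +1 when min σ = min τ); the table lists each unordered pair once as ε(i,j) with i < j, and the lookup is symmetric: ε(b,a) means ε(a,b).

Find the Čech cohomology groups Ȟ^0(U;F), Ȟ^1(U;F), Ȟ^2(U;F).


cover nerve:
  A12={p5,p6,p14} A15={p8,p20,p23} A23={p1,p24} A34={p15,p21} A45={p16,p17}
C dims 5,5; δ0: rk 4, SNF 1^4
Ȟ^0: (5−4)−0=1 ⇒ Z
Ȟ^1: (5−0)−4=1 ⇒ Z
Ȟ^2: (0−0)−0=0 ⇒ 0

Ȟ^0(U;F) ≅ Z; Ȟ^1(U;F) ≅ Z; Ȟ^2(U;F) ≅ 0


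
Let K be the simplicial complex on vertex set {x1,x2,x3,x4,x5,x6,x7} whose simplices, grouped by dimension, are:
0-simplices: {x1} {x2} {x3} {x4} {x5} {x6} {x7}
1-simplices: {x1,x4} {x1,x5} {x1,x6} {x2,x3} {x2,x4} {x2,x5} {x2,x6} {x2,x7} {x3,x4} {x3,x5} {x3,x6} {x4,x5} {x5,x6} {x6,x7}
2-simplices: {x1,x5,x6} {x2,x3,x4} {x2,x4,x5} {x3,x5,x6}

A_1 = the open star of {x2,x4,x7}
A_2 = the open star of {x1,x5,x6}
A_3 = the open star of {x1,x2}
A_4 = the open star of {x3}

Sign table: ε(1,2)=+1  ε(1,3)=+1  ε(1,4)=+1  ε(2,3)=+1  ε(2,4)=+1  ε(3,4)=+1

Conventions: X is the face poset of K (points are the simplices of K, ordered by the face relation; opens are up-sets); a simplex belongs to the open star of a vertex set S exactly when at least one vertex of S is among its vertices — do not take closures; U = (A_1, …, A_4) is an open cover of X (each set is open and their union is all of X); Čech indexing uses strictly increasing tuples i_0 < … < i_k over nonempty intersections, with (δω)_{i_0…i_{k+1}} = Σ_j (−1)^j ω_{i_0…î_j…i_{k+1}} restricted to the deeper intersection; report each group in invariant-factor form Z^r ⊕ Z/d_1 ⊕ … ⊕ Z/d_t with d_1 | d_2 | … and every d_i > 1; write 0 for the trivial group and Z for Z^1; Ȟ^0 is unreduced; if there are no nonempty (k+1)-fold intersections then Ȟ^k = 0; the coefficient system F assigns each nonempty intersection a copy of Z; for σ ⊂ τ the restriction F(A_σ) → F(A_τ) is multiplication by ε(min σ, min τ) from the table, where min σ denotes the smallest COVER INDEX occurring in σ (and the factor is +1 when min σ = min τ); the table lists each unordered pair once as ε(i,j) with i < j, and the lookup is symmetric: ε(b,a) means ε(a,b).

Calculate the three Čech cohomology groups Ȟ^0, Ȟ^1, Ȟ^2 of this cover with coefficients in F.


Ȟ^0 = Z,  Ȟ^1 = Z,  Ȟ^2 = 0

nerve of the cover:
  A1={{x2},{x4},{x7},{x1,x4},{x2,x3},{x2,x4},{x2,x5},{x2,x6},{x2,x7},{x3,x4},{x4,x5},{x6,x7},{x2,x3,x4},{x2,x4,x5}} A2={{x1},{x5},{x6},{x1,x4},{x1,x5},{x1,x6},{x2,x5},{x2,x6},{x3,x5},{x3,x6},{x4,x5},{x5,x6},{x6,x7},{x1,x5,x6},{x2,x4,x5},{x3,x5,x6}} A3={{x1},{x2},{x1,x4},{x1,x5},{x1,x6},{x2,x3},{x2,x4},{x2,x5},{x2,x6},{x2,x7},{x1,x5,x6},{x2,x3,x4},{x2,x4,x5}} A4={{x3},{x2,x3},{x3,x4},{x3,x5},{x3,x6},{x2,x3,x4},{x3,x5,x6}}
  A12={{x1,x4},{x2,x5},{x2,x6},{x4,x5},{x6,x7},{x2,x4,x5}} A13={{x2},{x1,x4},{x2,x3},{x2,x4},{x2,x5},{x2,x6},{x2,x7},{x2,x3,x4},{x2,x4,x5}} A14={{x2,x3},{x3,x4},{x2,x3,x4}} A23={{x1},{x1,x4},{x1,x5},{x1,x6},{x2,x5},{x2,x6},{x1,x5,x6},{x2,x4,x5}} A24={{x3,x5},{x3,x6},{x3,x5,x6}} A34={{x2,x3},{x2,x3,x4}}
  A123={{x1,x4},{x2,x5},{x2,x6},{x2,x4,x5}} A134={{x2,x3},{x2,x3,x4}}
C dims 4,6,2; δ0: rk 3, SNF 1^3; δ1: rk 2, SNF 1^2
Ȟ^0 = (4 − 3) − 0 = 1, so Ȟ^0 ≅ Z
Ȟ^1 = (6 − 2) − 3 = 1, so Ȟ^1 ≅ Z
Ȟ^2 = (2 − 0) − 2 = 0, so Ȟ^2 ≅ 0


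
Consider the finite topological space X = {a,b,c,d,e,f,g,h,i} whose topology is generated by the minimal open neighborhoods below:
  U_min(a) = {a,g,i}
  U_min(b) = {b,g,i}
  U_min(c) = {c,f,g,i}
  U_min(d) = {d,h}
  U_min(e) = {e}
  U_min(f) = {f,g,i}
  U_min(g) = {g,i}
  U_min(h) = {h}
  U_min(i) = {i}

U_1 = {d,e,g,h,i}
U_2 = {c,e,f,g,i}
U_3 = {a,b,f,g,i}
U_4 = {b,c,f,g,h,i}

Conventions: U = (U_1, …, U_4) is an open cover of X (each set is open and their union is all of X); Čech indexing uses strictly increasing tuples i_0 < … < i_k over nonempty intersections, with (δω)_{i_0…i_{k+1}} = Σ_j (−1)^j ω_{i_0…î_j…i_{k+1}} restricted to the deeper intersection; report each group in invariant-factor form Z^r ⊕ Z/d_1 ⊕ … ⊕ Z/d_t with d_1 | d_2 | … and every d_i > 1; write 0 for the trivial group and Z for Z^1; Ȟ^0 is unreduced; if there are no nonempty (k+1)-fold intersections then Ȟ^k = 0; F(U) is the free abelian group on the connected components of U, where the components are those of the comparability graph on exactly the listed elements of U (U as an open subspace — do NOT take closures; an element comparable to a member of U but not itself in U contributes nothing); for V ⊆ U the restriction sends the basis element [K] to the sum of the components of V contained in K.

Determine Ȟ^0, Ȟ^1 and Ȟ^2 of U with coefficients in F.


Ȟ^0(U;F) ≅ Z^3; Ȟ^1(U;F) ≅ 0; Ȟ^2(U;F) ≅ 0

nonempty intersections:
  U12={e,g,i} U13={g,i} U14={g,h,i} U23={f,g,i} U24={c,f,g,i} U34={b,f,g,i}
  U123={g,i} U124={g,i} U134={g,i} U234={f,g,i}
  U1234={g,i}
components per intersection:
  U1: {d,h} {e} {g,i}
  U2: {c,f,g,i} {e}
  U3: {a,b,f,g,i}
  U4: {b,c,f,g,i} {h}
  U12: {e} {g,i}
  U13: {g,i}
  U14: {g,i} {h}
  U23: {f,g,i}
  U24: {c,f,g,i}
  U34: {b,f,g,i}
  U123: {g,i}
  U124: {g,i}
  U134: {g,i}
  U234: {f,g,i}
  U1234: {g,i}
C dims 8,8,4,1; δ0: rk 5, SNF 1^5; δ1: rk 3, SNF 1^3; δ2: rk 1, SNF 1^1
Ȟ^0: (8−5)−0=3 ⇒ Z^3
Ȟ^1: (8−3)−5=0 ⇒ 0
Ȟ^2: (4−1)−3=0 ⇒ 0
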